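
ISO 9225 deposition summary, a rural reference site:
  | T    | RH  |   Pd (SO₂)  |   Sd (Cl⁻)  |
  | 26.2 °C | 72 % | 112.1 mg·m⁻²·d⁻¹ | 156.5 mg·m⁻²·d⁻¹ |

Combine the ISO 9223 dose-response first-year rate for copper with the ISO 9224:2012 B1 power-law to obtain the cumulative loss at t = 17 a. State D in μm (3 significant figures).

D(17) = 15.1 μm

copper: temperature factor f = -0.080·(16.2) = -1.2960
  sulphur-dioxide contribution → 0.3461 μm/a
  chloride contribution → 1.934 μm/a
  ⇒ r_corr(copper) = 2.28 μm/a
ISO 9224: D(t) = r_corr · t^b with b = 0.667 (copper, B1)
  D(17) = 2.28 × 17^0.667 = 2.28 × 6.618 = 15.09 μm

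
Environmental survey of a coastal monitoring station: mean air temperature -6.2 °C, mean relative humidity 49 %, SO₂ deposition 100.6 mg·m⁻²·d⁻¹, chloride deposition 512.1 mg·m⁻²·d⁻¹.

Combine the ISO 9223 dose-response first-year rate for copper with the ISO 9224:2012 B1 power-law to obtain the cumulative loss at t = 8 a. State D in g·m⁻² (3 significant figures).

copper: T≤10 °C ⇒ hinge +0.126·(-6.2−10) = -2.0412
  sulphur-dioxide contribution → 0.04112 μm/a
  chloride contribution → 0.2379 μm/a
  total first-year rate 0.279 μm/a
Long-term exponent b (ISO 9224 Table 2, B1) = 0.667
  D(8) = 0.279 × 8^0.667 = 0.279 × 4.003 = 1.117 μm
  Mass loss = 1.117 μm × 8.96 g/cm³ = 10.01 g·m⁻²

D(8) = 10.0 g·m⁻²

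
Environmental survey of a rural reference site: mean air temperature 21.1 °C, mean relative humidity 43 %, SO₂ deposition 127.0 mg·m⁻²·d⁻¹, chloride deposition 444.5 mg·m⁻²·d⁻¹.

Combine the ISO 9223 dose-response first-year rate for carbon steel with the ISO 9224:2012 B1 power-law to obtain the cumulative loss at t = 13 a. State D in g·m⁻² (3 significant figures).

carbon steel: f(T) = -0.054·(T−10) [T>10 °C] = -0.5994
  sulphur-dioxide contribution → 28.52 μm/a
  chloride contribution → 42.96 μm/a
  ⇒ r_corr(carbon steel) = 71.48 μm/a
Long-term exponent b (ISO 9224 Table 2, B1) = 0.523
  D(13) = 71.48 × 13^0.523 = 71.48 × 3.825 = 273.4 μm
  Mass loss = 273.4 μm × 7.85 g/cm³ = 2146 g·m⁻²

D(13) = 2.15e+03 g·m⁻²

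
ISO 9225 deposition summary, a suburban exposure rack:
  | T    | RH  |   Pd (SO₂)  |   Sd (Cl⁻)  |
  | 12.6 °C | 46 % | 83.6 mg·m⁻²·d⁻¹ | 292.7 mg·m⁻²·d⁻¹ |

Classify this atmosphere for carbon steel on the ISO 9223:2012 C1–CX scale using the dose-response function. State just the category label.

C4

carbon steel: T>10 °C ⇒ hinge -0.054·(12.6−10) = -0.1404
  Pd branch = 1.77·Pd^0.52·e^(0.02·RH+f) = 38.56 μm/a
  Sd branch = 0.102·Sd^0.62·e^(0.033·RH+0.04·T) = 26.06 μm/a
  sum: 38.56 + 26.06 → r_corr = 64.61 μm/a
64.6 μm/a falls in (50, 80] for carbon steel → category C4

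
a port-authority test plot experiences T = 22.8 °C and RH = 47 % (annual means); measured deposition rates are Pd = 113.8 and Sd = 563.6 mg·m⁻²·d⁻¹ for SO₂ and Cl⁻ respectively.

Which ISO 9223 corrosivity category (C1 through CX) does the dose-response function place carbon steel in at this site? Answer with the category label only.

carbon steel: T>10 °C ⇒ hinge -0.054·(22.8−10) = -0.6912
  SO₂ term: 1.77·113.8^0.52·exp(0.02·47-0.6912) = 26.62
  Sd branch = 0.102·Sd^0.62·e^(0.033·RH+0.04·T) = 60.8 μm/a
  r_corr = 26.62 + 60.8 = 87.42 μm/a
87.4 μm/a falls in (80, 200] for carbon steel → category C5

C5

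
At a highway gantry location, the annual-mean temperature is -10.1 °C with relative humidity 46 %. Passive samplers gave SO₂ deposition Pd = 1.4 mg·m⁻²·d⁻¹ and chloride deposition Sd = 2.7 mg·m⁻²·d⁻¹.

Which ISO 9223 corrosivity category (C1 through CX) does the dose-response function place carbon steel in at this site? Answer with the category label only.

carbon steel: f(T) = +0.150·(T−10) [T≤10 °C] = -3.0150
  Pd branch = 1.77·Pd^0.52·e^(0.02·RH+f) = 0.2595 μm/a
  Cl⁻ term: 0.102·2.7^0.62·exp(0.033·46+0.04·-10.1) = 0.5752
  r_corr = 0.2595 + 0.5752 = 0.8347 μm/a
Category bounds: 0…1.3 μm/a bracket r_corr ⇒ C1

C1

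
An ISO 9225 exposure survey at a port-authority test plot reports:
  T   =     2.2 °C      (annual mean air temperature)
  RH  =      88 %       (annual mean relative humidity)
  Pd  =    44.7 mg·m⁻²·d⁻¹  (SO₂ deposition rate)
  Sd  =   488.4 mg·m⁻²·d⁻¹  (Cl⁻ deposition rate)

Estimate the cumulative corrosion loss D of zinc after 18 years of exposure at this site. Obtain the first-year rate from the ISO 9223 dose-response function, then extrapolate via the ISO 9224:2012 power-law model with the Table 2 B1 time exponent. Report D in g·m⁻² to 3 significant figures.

zinc: T≤10 °C ⇒ hinge +0.038·(2.2−10) = -0.2964
  sulphur-dioxide contribution → 2.924 μm/a
  chloride contribution → 1.454 μm/a
  total first-year rate 4.378 μm/a
Power-law: D(18) = r_corr · 18^0.813
  D(18) = 4.378 × 18^0.813 = 4.378 × 10.48 = 45.9 μm
  Mass loss = 45.9 μm × 7.14 g/cm³ = 327.8 g·m⁻²

D(18) = 328 g·m⁻²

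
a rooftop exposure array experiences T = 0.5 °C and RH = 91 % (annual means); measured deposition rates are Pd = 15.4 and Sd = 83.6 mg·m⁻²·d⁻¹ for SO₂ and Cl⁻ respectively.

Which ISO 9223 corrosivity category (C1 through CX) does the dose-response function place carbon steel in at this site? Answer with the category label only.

carbon steel: T≤10 °C ⇒ hinge +0.150·(0.5−10) = -1.4250
  Pd branch = 1.77·Pd^0.52·e^(0.02·RH+f) = 10.89 μm/a
  Cl⁻ term: 0.102·83.6^0.62·exp(0.033·91+0.04·0.5) = 32.6
  r_corr = 10.89 + 32.6 = 43.49 μm/a
43.5 μm/a falls in (25, 50] for carbon steel → category C3

C3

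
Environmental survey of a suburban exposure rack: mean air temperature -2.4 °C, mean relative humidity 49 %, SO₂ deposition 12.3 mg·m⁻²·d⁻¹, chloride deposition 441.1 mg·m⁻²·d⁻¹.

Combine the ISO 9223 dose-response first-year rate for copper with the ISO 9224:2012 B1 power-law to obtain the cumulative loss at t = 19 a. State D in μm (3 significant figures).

D(19) = 2.24 μm

copper: T≤10 °C ⇒ hinge +0.126·(-2.4−10) = -1.5624
  SO₂ term: 0.0053·12.3^0.26·exp(0.059·49-1.5624) = 0.03843
  Cl⁻ term: 0.01025·441.1^0.27·exp(0.036·49+0.049·-2.4) = 0.2753
  r_corr = 0.03843 + 0.2753 = 0.3137 μm/a
Long-term exponent b (ISO 9224 Table 2, B1) = 0.667
  D(19) = 0.3137 × 19^0.667 = 0.3137 × 7.127 = 2.236 μm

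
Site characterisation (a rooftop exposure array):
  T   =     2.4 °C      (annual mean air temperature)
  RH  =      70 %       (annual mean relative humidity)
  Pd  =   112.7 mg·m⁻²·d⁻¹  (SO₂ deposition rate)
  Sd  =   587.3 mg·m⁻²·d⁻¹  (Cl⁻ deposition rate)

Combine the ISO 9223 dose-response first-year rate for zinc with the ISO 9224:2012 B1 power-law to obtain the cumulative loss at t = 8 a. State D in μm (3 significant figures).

D(8) = 18.2 μm

zinc: f(T) = +0.038·(T−10) [T≤10 °C] = -0.2888
  SO₂ term: 0.0129·112.7^0.44·exp(0.046·70-0.2888) = 1.934
  Sd branch = 0.0175·Sd^0.57·e^(0.008·RH+0.085·T) = 1.423 μm/a
  sum: 1.934 + 1.423 → r_corr = 3.357 μm/a
Long-term exponent b (ISO 9224 Table 2, B1) = 0.813
  D(8) = 3.357 × 8^0.813 = 3.357 × 5.423 = 18.2 μm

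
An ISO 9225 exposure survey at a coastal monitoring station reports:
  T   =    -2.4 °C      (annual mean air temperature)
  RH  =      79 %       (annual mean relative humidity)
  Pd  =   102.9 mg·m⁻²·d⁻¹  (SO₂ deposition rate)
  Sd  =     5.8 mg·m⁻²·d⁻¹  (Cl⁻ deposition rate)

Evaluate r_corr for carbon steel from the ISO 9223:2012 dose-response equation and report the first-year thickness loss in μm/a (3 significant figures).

carbon steel: f(T) = +0.150·(T−10) [T≤10 °C] = -1.8600
  sulphur-dioxide contribution → 14.89 μm/a
  chloride contribution → 3.736 μm/a
  ⇒ r_corr(carbon steel) = 18.62 μm/a

r_corr = 18.6 μm/a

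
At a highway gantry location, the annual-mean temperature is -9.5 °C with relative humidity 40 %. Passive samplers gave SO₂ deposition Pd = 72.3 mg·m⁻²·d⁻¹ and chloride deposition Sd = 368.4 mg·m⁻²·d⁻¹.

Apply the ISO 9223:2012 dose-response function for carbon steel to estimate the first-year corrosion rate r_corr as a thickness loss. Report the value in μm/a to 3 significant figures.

carbon steel: temperature factor f = +0.150·(-19.5) = -2.9250
  sulphur-dioxide contribution → 1.958 μm/a
  chloride contribution → 10.18 μm/a
  ⇒ r_corr(carbon steel) = 12.14 μm/a

r_corr = 12.1 μm/a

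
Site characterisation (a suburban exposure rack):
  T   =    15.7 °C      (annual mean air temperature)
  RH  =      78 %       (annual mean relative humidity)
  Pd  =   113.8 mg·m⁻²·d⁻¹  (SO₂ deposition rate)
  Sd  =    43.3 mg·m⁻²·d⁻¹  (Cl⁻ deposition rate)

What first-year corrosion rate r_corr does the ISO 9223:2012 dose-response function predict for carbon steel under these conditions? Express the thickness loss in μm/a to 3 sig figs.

r_corr = 98.5 μm/a

carbon steel: T>10 °C ⇒ hinge -0.054·(15.7−10) = -0.3078
  SO₂ term: 1.77·113.8^0.52·exp(0.02·78-0.3078) = 72.61
  Cl⁻ term: 0.102·43.3^0.62·exp(0.033·78+0.04·15.7) = 25.93
  r_corr = 72.61 + 25.93 = 98.54 μm/a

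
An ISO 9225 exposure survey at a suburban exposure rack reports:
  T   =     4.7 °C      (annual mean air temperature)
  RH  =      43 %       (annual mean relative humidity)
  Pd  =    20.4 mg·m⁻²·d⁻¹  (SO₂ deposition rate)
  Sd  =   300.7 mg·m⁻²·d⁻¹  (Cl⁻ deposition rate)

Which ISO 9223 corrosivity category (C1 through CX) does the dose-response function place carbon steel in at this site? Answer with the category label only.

C3

carbon steel: temperature factor f = +0.150·(-5.3) = -0.7950
  Pd branch = 1.77·Pd^0.52·e^(0.02·RH+f) = 9.062 μm/a
  Sd branch = 0.102·Sd^0.62·e^(0.033·RH+0.04·T) = 17.5 μm/a
  r_corr = 9.062 + 17.5 = 26.56 μm/a
26.6 μm/a falls in (25, 50] for carbon steel → category C3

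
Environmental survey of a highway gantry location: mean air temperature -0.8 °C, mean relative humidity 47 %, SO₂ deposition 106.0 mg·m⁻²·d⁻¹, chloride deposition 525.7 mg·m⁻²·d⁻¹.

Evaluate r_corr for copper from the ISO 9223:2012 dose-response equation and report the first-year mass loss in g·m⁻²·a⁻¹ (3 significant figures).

r_corr = 3.26 g·m⁻²·a⁻¹

copper: T≤10 °C ⇒ hinge +0.126·(-0.8−10) = -1.3608
  sulphur-dioxide contribution → 0.07314 μm/a
  chloride contribution → 0.2905 μm/a
  total first-year rate 0.3636 μm/a
Convert to mass loss: 0.3636 μm/a × 8.96 g/cm³ = 3.258 g·m⁻²·a⁻¹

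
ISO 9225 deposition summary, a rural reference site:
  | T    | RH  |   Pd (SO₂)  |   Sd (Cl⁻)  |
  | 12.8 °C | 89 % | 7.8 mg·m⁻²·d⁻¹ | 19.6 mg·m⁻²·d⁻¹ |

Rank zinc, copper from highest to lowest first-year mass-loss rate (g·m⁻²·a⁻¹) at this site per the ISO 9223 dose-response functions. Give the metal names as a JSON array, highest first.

zinc: f(T) = -0.071·(T−10) [T>10 °C] = -0.1988
  SO₂ term: 0.0129·7.8^0.44·exp(0.046·89-0.1988) = 1.566
  Cl⁻ term: 0.0175·19.6^0.57·exp(0.008·89+0.085·12.8) = 0.5772
  sum: 1.566 + 0.5772 → r_corr = 2.143 μm/a
  mass loss = 2.143 μm/a × 7.14 g/cm³ = 15.3 g·m⁻²·a⁻¹
copper: temperature factor f = -0.080·(2.8) = -0.2240
  SO₂ term: 0.0053·7.8^0.26·exp(0.059·89-0.2240) = 1.379
  Cl⁻ term: 0.01025·19.6^0.27·exp(0.036·89+0.049·12.8) = 1.056
  sum: 1.379 + 1.056 → r_corr = 2.434 μm/a
  mass loss = 2.434 μm/a × 8.96 g/cm³ = 21.81 g·m⁻²·a⁻¹
Ordering by g·m⁻²·a⁻¹: copper (21.8) > zinc (15.3)

["copper", "zinc"]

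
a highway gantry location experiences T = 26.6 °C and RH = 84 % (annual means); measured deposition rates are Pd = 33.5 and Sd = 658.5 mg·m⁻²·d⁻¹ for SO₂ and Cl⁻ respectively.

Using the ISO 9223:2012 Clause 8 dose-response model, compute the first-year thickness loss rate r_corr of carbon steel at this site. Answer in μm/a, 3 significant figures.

r_corr = 288 μm/a

carbon steel: temperature factor f = -0.054·(16.6) = -0.8964
  sulphur-dioxide contribution → 24.06 μm/a
  chloride contribution → 264.3 μm/a
  ⇒ r_corr(carbon steel) = 288.3 μm/a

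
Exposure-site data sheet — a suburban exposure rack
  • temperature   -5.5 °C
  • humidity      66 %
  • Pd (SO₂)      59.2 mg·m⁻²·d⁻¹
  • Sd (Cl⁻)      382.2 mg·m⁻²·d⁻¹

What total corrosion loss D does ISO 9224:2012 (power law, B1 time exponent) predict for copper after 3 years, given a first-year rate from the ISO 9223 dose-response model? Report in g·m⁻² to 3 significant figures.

D(3) = 9.81 g·m⁻²

copper: f(T) = +0.126·(T−10) [T≤10 °C] = -1.9530
  sulphur-dioxide contribution → 0.1067 μm/a
  chloride contribution → 0.4195 μm/a
  ⇒ r_corr(copper) = 0.5262 μm/a
ISO 9224: D(t) = r_corr · t^b with b = 0.667 (copper, B1)
  D(3) = 0.5262 × 3^0.667 = 0.5262 × 2.081 = 1.095 μm
  Mass loss = 1.095 μm × 8.96 g/cm³ = 9.811 g·m⁻²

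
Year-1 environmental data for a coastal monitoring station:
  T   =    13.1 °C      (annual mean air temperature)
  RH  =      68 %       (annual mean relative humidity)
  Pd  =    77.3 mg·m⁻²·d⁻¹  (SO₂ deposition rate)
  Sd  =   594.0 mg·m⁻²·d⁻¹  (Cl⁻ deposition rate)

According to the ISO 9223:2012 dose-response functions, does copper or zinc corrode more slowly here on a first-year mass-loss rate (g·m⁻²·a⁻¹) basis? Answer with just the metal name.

copper: temperature factor f = -0.080·(3.1) = -0.2480
  sulphur-dioxide contribution → 0.7078 μm/a
  chloride contribution → 1.263 μm/a
  ⇒ r_corr(copper) = 1.971 μm/a
  mass loss = 1.971 μm/a × 8.96 g/cm³ = 17.66 g·m⁻²·a⁻¹
zinc: f(T) = -0.071·(T−10) [T>10 °C] = -0.2201
  sulphur-dioxide contribution → 1.601 μm/a
  chloride contribution → 3.499 μm/a
  ⇒ r_corr(zinc) = 5.1 μm/a
  mass loss = 5.1 μm/a × 7.14 g/cm³ = 36.41 g·m⁻²·a⁻¹
Ordering by g·m⁻²·a⁻¹: zinc (36.4) > copper (17.7)

copper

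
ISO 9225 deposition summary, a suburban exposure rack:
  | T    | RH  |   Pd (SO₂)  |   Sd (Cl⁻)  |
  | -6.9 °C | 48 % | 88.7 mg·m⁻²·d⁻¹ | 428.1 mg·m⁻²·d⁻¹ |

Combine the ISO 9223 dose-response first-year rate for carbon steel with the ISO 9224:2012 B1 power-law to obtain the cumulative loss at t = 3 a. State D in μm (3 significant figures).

D(3) = 35.4 μm

carbon steel: temperature factor f = +0.150·(-16.9) = -2.5350
  sulphur-dioxide contribution → 3.775 μm/a
  chloride contribution → 16.15 μm/a
  ⇒ r_corr(carbon steel) = 19.93 μm/a
Power-law: D(3) = r_corr · 3^0.523
  D(3) = 19.93 × 3^0.523 = 19.93 × 1.776 = 35.4 μm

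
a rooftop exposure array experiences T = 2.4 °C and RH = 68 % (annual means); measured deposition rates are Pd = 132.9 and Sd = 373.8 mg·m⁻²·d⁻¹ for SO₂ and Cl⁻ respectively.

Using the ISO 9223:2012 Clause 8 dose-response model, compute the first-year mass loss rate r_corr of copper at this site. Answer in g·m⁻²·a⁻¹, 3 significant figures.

copper: T≤10 °C ⇒ hinge +0.126·(2.4−10) = -0.9576
  SO₂ term: 0.0053·132.9^0.26·exp(0.059·68-0.9576) = 0.4008
  Sd branch = 0.01025·Sd^0.27·e^(0.036·RH+0.049·T) = 0.66 μm/a
  sum: 0.4008 + 0.66 → r_corr = 1.061 μm/a
Convert to mass loss: 1.061 μm/a × 8.96 g/cm³ = 9.505 g·m⁻²·a⁻¹

r_corr = 9.50 g·m⁻²·a⁻¹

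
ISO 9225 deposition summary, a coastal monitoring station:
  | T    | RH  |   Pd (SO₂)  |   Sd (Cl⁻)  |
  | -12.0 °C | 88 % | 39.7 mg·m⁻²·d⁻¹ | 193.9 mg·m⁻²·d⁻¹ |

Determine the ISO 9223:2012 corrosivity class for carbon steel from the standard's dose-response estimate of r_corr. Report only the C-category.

carbon steel: temperature factor f = +0.150·(-22.0) = -3.3000
  Pd branch = 1.77·Pd^0.52·e^(0.02·RH+f) = 2.574 μm/a
  Cl⁻ term: 0.102·193.9^0.62·exp(0.033·88+0.04·-12.0) = 30.17
  r_corr = 2.574 + 30.17 = 32.75 μm/a
Category bounds: 25…50 μm/a bracket r_corr ⇒ C3

C3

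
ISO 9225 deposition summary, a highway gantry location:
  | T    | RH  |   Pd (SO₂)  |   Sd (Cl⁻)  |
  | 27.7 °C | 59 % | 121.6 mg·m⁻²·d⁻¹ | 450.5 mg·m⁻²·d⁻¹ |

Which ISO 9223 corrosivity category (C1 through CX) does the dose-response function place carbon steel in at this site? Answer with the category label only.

carbon steel: temperature factor f = -0.054·(17.7) = -0.9558
  Pd branch = 1.77·Pd^0.52·e^(0.02·RH+f) = 26.88 μm/a
  Cl⁻ term: 0.102·450.5^0.62·exp(0.033·59+0.04·27.7) = 95.64
  sum: 26.88 + 95.64 → r_corr = 122.5 μm/a
Category bounds: 80…200 μm/a bracket r_corr ⇒ C5

C5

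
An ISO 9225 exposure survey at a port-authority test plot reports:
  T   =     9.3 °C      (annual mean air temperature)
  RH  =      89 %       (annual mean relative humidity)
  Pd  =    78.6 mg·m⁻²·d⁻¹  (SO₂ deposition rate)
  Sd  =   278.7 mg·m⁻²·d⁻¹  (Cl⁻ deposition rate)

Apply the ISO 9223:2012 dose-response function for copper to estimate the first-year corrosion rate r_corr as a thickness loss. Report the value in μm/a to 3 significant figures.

copper: T≤10 °C ⇒ hinge +0.126·(9.3−10) = -0.0882
  Pd branch = 0.0053·Pd^0.26·e^(0.059·RH+f) = 2.879 μm/a
  Sd branch = 0.01025·Sd^0.27·e^(0.036·RH+0.049·T) = 1.821 μm/a
  sum: 2.879 + 1.821 → r_corr = 4.7 μm/a

r_corr = 4.70 μm/a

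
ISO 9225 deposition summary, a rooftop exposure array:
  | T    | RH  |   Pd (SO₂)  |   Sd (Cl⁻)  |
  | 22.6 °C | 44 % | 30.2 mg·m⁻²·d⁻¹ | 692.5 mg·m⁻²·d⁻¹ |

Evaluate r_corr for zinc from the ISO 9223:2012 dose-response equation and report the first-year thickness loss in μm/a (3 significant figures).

r_corr = 7.25 μm/a

zinc: T>10 °C ⇒ hinge -0.071·(22.6−10) = -0.8946
  Pd branch = 0.0129·Pd^0.44·e^(0.046·RH+f) = 0.1788 μm/a
  Sd branch = 0.0175·Sd^0.57·e^(0.008·RH+0.085·T) = 7.067 μm/a
  r_corr = 0.1788 + 7.067 = 7.246 μm/a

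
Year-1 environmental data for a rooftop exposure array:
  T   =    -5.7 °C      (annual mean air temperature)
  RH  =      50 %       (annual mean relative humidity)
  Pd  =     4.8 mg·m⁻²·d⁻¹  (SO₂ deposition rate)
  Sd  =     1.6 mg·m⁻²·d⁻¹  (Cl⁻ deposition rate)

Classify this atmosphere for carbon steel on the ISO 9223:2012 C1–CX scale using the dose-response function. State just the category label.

C2

carbon steel: f(T) = +0.150·(T−10) [T≤10 °C] = -2.3550
  Pd branch = 1.77·Pd^0.52·e^(0.02·RH+f) = 1.032 μm/a
  Sd branch = 0.102·Sd^0.62·e^(0.033·RH+0.04·T) = 0.5659 μm/a
  sum: 1.032 + 0.5659 → r_corr = 1.598 μm/a
ISO 9223 Table 2 (carbon steel): 1.3 < 1.6 ≤ 25 μm/a ⇒ C2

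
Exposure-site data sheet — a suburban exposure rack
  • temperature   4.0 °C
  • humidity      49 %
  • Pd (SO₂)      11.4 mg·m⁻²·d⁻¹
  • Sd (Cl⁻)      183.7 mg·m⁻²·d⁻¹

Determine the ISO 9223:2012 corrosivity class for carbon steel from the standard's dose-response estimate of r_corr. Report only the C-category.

carbon steel: temperature factor f = +0.150·(-6.0) = -0.9000
  Pd branch = 1.77·Pd^0.52·e^(0.02·RH+f) = 6.797 μm/a
  Cl⁻ term: 0.102·183.7^0.62·exp(0.033·49+0.04·4.0) = 15.28
  sum: 6.797 + 15.28 → r_corr = 22.08 μm/a
22.1 μm/a falls in (1.3, 25] for carbon steel → category C2

C2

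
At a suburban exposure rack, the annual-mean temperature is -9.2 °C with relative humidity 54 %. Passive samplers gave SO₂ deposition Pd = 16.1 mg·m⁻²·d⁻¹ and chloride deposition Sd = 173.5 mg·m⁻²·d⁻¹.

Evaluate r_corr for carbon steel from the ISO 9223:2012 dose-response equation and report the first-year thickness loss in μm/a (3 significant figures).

carbon steel: T≤10 °C ⇒ hinge +0.150·(-9.2−10) = -2.8800
  Pd branch = 1.77·Pd^0.52·e^(0.02·RH+f) = 1.241 μm/a
  Cl⁻ term: 0.102·173.5^0.62·exp(0.033·54+0.04·-9.2) = 10.26
  sum: 1.241 + 10.26 → r_corr = 11.5 μm/a

r_corr = 11.5 μm/a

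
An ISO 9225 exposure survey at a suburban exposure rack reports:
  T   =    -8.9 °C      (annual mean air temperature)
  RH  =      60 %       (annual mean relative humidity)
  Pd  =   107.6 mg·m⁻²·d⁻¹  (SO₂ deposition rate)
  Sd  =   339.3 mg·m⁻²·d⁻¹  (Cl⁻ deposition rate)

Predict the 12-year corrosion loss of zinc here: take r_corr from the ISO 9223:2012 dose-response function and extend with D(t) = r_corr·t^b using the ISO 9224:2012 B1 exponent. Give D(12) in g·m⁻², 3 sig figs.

D(12) = 61.7 g·m⁻²

zinc: T≤10 °C ⇒ hinge +0.038·(-8.9−10) = -0.7182
  SO₂ term: 0.0129·107.6^0.44·exp(0.046·60-0.7182) = 0.7786
  Cl⁻ term: 0.0175·339.3^0.57·exp(0.008·60+0.085·-8.9) = 0.3676
  sum: 0.7786 + 0.3676 → r_corr = 1.146 μm/a
ISO 9224: D(t) = r_corr · t^b with b = 0.813 (zinc, B1)
  D(12) = 1.146 × 12^0.813 = 1.146 × 7.54 = 8.643 μm
  Mass loss = 8.643 μm × 7.14 g/cm³ = 61.71 g·m⁻²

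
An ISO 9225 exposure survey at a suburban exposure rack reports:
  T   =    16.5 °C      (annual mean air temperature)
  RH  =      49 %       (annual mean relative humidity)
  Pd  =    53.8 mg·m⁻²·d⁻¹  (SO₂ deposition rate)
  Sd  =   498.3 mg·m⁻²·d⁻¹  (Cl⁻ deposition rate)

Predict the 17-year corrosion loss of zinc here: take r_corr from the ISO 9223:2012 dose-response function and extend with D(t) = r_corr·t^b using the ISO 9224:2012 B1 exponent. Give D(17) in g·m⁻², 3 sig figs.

D(17) = 291 g·m⁻²

zinc: T>10 °C ⇒ hinge -0.071·(16.5−10) = -0.4615
  sulphur-dioxide contribution → 0.4473 μm/a
  chloride contribution → 3.63 μm/a
  total first-year rate 4.078 μm/a
Long-term exponent b (ISO 9224 Table 2, B1) = 0.813
  D(17) = 4.078 × 17^0.813 = 4.078 × 10.01 = 40.81 μm
  Mass loss = 40.81 μm × 7.14 g/cm³ = 291.4 g·m⁻²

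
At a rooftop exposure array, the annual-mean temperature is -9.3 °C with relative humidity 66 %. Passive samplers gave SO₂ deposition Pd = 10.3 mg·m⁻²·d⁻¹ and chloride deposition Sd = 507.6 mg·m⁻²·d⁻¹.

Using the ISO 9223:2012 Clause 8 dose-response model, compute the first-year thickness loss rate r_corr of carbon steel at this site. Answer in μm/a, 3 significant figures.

carbon steel: temperature factor f = +0.150·(-19.3) = -2.8950
  sulphur-dioxide contribution → 1.232 μm/a
  chloride contribution → 29.54 μm/a
  ⇒ r_corr(carbon steel) = 30.77 μm/a

r_corr = 30.8 μm/a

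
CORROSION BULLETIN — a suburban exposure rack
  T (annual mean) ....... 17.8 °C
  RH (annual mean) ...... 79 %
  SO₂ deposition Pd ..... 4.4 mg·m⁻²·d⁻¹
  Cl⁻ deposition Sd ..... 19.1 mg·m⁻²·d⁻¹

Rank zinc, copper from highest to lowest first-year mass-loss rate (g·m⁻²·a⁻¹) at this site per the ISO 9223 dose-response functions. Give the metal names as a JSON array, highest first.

zinc: temperature factor f = -0.071·(7.8) = -0.5538
  Pd branch = 0.0129·Pd^0.44·e^(0.046·RH+f) = 0.5388 μm/a
  Sd branch = 0.0175·Sd^0.57·e^(0.008·RH+0.085·T) = 0.8031 μm/a
  sum: 0.5388 + 0.8031 → r_corr = 1.342 μm/a
  mass loss = 1.342 μm/a × 7.14 g/cm³ = 9.581 g·m⁻²·a⁻¹
copper: temperature factor f = -0.080·(7.8) = -0.6240
  SO₂ term: 0.0053·4.4^0.26·exp(0.059·79-0.6240) = 0.4414
  Sd branch = 0.01025·Sd^0.27·e^(0.036·RH+0.049·T) = 0.9344 μm/a
  sum: 0.4414 + 0.9344 → r_corr = 1.376 μm/a
  mass loss = 1.376 μm/a × 8.96 g/cm³ = 12.33 g·m⁻²·a⁻¹
Ordering by g·m⁻²·a⁻¹: copper (12.3) > zinc (9.58)

["copper", "zinc"]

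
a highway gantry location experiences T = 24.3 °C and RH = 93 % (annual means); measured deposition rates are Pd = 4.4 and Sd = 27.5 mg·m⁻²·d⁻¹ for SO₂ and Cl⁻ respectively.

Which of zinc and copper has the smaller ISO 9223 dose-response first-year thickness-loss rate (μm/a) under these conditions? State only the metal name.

zinc: T>10 °C ⇒ hinge -0.071·(24.3−10) = -1.0153
  Pd branch = 0.0129·Pd^0.44·e^(0.046·RH+f) = 0.6467 μm/a
  Cl⁻ term: 0.0175·27.5^0.57·exp(0.008·93+0.085·24.3) = 1.921
  sum: 0.6467 + 1.921 → r_corr = 2.568 μm/a
copper: temperature factor f = -0.080·(14.3) = -1.1440
  SO₂ term: 0.0053·4.4^0.26·exp(0.059·93-1.1440) = 0.5994
  Cl⁻ term: 0.01025·27.5^0.27·exp(0.036·93+0.049·24.3) = 2.347
  r_corr = 0.5994 + 2.347 = 2.946 μm/a
Ordering by μm/a: copper (2.95) > zinc (2.57)

zinc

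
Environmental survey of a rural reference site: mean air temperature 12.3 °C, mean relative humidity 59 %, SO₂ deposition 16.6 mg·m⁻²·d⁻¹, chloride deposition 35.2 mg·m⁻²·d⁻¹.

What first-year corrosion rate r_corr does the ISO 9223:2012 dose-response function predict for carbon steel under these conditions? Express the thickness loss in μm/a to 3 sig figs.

carbon steel: temperature factor f = -0.054·(2.3) = -0.1242
  Pd branch = 1.77·Pd^0.52·e^(0.02·RH+f) = 21.93 μm/a
  Cl⁻ term: 0.102·35.2^0.62·exp(0.033·59+0.04·12.3) = 10.63
  r_corr = 21.93 + 10.63 = 32.56 μm/a

r_corr = 32.6 μm/a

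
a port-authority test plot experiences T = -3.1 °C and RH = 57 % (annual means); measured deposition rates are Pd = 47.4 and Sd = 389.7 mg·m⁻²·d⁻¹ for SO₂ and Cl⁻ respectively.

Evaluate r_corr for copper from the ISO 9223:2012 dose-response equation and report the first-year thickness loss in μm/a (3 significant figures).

copper: T≤10 °C ⇒ hinge +0.126·(-3.1−10) = -1.6506
  SO₂ term: 0.0053·47.4^0.26·exp(0.059·57-1.6506) = 0.08011
  Cl⁻ term: 0.01025·389.7^0.27·exp(0.036·57+0.049·-3.1) = 0.3431
  sum: 0.08011 + 0.3431 → r_corr = 0.4232 μm/a

r_corr = 0.423 μm/a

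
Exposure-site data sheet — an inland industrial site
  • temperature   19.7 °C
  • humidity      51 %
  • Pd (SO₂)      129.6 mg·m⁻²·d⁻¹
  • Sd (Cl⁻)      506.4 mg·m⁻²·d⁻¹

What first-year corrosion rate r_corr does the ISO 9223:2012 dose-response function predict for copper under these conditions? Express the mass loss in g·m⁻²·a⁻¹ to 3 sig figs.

r_corr = 9.69 g·m⁻²·a⁻¹

copper: f(T) = -0.080·(T−10) [T>10 °C] = -0.7760
  sulphur-dioxide contribution → 0.1751 μm/a
  chloride contribution → 0.9068 μm/a
  ⇒ r_corr(copper) = 1.082 μm/a
Convert to mass loss: 1.082 μm/a × 8.96 g/cm³ = 9.694 g·m⁻²·a⁻¹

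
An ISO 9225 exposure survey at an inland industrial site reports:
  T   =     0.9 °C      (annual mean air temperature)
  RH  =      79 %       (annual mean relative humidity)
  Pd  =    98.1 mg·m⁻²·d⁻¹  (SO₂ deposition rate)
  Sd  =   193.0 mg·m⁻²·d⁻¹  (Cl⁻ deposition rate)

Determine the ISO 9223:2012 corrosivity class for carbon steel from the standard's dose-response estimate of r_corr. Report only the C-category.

C4

carbon steel: f(T) = +0.150·(T−10) [T≤10 °C] = -1.3650
  SO₂ term: 1.77·98.1^0.52·exp(0.02·79-1.3650) = 23.82
  Cl⁻ term: 0.102·193.0^0.62·exp(0.033·79+0.04·0.9) = 37.45
  sum: 23.82 + 37.45 → r_corr = 61.28 μm/a
Category bounds: 50…80 μm/a bracket r_corr ⇒ C4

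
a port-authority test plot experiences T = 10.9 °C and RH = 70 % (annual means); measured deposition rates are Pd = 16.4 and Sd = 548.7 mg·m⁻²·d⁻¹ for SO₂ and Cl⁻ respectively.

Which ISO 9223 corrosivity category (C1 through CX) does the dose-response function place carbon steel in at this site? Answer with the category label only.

carbon steel: f(T) = -0.054·(T−10) [T>10 °C] = -0.0486
  Pd branch = 1.77·Pd^0.52·e^(0.02·RH+f) = 29.28 μm/a
  Sd branch = 0.102·Sd^0.62·e^(0.033·RH+0.04·T) = 79.35 μm/a
  sum: 29.28 + 79.35 → r_corr = 108.6 μm/a
ISO 9223 Table 2 (carbon steel): 80 < 109 ≤ 200 μm/a ⇒ C5

C5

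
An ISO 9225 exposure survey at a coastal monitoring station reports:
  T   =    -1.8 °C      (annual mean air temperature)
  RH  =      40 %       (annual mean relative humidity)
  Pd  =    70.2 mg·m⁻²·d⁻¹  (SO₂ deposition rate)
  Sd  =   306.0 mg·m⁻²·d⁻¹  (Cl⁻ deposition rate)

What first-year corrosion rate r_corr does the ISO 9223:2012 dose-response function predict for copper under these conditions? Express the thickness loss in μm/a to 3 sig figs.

copper: temperature factor f = +0.126·(-11.8) = -1.4868
  Pd branch = 0.0053·Pd^0.26·e^(0.059·RH+f) = 0.03833 μm/a
  Cl⁻ term: 0.01025·306.0^0.27·exp(0.036·40+0.049·-1.8) = 0.1858
  r_corr = 0.03833 + 0.1858 = 0.2241 μm/a

r_corr = 0.224 μm/a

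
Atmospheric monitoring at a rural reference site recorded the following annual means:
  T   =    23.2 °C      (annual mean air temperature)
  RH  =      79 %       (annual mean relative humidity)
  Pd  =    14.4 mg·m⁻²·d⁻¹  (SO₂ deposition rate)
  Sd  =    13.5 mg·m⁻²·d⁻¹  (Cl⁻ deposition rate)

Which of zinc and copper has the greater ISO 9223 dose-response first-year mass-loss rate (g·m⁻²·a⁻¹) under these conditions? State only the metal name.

copper

zinc: T>10 °C ⇒ hinge -0.071·(23.2−10) = -0.9372
  Pd branch = 0.0129·Pd^0.44·e^(0.046·RH+f) = 0.6187 μm/a
  Sd branch = 0.0175·Sd^0.57·e^(0.008·RH+0.085·T) = 1.043 μm/a
  r_corr = 0.6187 + 1.043 = 1.662 μm/a
  mass loss = 1.662 μm/a × 7.14 g/cm³ = 11.86 g·m⁻²·a⁻¹
copper: T>10 °C ⇒ hinge -0.080·(23.2−10) = -1.0560
  SO₂ term: 0.0053·14.4^0.26·exp(0.059·79-1.0560) = 0.39
  Sd branch = 0.01025·Sd^0.27·e^(0.036·RH+0.049·T) = 1.109 μm/a
  r_corr = 0.39 + 1.109 = 1.499 μm/a
  mass loss = 1.499 μm/a × 8.96 g/cm³ = 13.43 g·m⁻²·a⁻¹
Ordering by g·m⁻²·a⁻¹: copper (13.4) > zinc (11.9)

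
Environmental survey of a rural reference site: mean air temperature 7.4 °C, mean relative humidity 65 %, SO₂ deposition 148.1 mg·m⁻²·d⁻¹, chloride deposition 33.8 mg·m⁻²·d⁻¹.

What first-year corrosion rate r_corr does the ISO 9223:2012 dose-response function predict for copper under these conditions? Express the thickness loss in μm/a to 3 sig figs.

copper: f(T) = +0.126·(T−10) [T≤10 °C] = -0.3276
  sulphur-dioxide contribution → 0.6484 μm/a
  chloride contribution → 0.3956 μm/a
  ⇒ r_corr(copper) = 1.044 μm/a

r_corr = 1.04 μm/a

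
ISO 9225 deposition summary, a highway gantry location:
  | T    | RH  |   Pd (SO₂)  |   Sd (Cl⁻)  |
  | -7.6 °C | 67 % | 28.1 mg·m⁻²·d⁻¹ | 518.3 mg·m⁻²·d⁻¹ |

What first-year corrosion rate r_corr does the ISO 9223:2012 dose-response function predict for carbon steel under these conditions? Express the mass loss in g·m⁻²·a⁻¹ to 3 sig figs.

carbon steel: temperature factor f = +0.150·(-17.6) = -2.6400
  Pd branch = 1.77·Pd^0.52·e^(0.02·RH+f) = 2.733 μm/a
  Sd branch = 0.102·Sd^0.62·e^(0.033·RH+0.04·T) = 33.1 μm/a
  r_corr = 2.733 + 33.1 = 35.83 μm/a
Convert to mass loss: 35.83 μm/a × 7.85 g/cm³ = 281.3 g·m⁻²·a⁻¹

r_corr = 281 g·m⁻²·a⁻¹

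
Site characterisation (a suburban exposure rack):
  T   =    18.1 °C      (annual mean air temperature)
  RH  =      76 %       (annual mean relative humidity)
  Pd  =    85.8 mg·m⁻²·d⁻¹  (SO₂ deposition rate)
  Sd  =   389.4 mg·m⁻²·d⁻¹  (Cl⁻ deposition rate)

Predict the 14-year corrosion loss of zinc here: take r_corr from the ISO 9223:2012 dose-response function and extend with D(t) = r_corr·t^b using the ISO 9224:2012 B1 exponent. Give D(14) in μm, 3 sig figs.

D(14) = 52.8 μm

zinc: temperature factor f = -0.071·(8.1) = -0.5751
  Pd branch = 0.0129·Pd^0.44·e^(0.046·RH+f) = 1.698 μm/a
  Sd branch = 0.0175·Sd^0.57·e^(0.008·RH+0.085·T) = 4.485 μm/a
  r_corr = 1.698 + 4.485 = 6.183 μm/a
Power-law: D(14) = r_corr · 14^0.813
  D(14) = 6.183 × 14^0.813 = 6.183 × 8.547 = 52.84 μm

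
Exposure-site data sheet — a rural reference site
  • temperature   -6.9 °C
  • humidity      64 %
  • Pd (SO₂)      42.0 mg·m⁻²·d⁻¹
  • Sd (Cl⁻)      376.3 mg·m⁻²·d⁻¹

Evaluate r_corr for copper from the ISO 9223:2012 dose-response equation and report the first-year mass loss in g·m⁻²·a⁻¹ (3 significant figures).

copper: temperature factor f = +0.126·(-16.9) = -2.1294
  sulphur-dioxide contribution → 0.07268 μm/a
  chloride contribution → 0.363 μm/a
  total first-year rate 0.4357 μm/a
Convert to mass loss: 0.4357 μm/a × 8.96 g/cm³ = 3.904 g·m⁻²·a⁻¹

r_corr = 3.90 g·m⁻²·a⁻¹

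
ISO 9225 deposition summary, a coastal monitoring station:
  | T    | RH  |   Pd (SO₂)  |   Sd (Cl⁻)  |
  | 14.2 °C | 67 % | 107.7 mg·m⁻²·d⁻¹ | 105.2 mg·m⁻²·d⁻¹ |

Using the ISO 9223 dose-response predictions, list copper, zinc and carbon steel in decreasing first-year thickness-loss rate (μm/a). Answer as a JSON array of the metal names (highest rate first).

["carbon steel", "zinc", "copper"]

copper: temperature factor f = -0.080·(4.2) = -0.3360
  Pd branch = 0.0053·Pd^0.26·e^(0.059·RH+f) = 0.666 μm/a
  Sd branch = 0.01025·Sd^0.27·e^(0.036·RH+0.049·T) = 0.8061 μm/a
  sum: 0.666 + 0.8061 → r_corr = 1.472 μm/a
zinc: temperature factor f = -0.071·(4.2) = -0.2982
  SO₂ term: 0.0129·107.7^0.44·exp(0.046·67-0.2982) = 1.636
  Cl⁻ term: 0.0175·105.2^0.57·exp(0.008·67+0.085·14.2) = 1.421
  sum: 1.636 + 1.421 → r_corr = 3.057 μm/a
carbon steel: T>10 °C ⇒ hinge -0.054·(14.2−10) = -0.2268
  SO₂ term: 1.77·107.7^0.52·exp(0.02·67-0.2268) = 61.4
  Cl⁻ term: 0.102·105.2^0.62·exp(0.033·67+0.04·14.2) = 29.45
  sum: 61.4 + 29.45 → r_corr = 90.86 μm/a
Ordering by μm/a: carbon steel (90.9) > zinc (3.06) > copper (1.47)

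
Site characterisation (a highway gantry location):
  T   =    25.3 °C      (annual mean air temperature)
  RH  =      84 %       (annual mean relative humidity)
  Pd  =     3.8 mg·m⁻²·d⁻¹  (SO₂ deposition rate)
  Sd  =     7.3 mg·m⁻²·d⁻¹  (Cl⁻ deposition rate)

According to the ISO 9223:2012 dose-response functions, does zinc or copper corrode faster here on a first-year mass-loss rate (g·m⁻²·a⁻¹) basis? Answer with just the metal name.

copper

zinc: T>10 °C ⇒ hinge -0.071·(25.3−10) = -1.0863
  Pd branch = 0.0129·Pd^0.44·e^(0.046·RH+f) = 0.3733 μm/a
  Sd branch = 0.0175·Sd^0.57·e^(0.008·RH+0.085·T) = 0.914 μm/a
  sum: 0.3733 + 0.914 → r_corr = 1.287 μm/a
  mass loss = 1.287 μm/a × 7.14 g/cm³ = 9.191 g·m⁻²·a⁻¹
copper: f(T) = -0.080·(T−10) [T>10 °C] = -1.2240
  SO₂ term: 0.0053·3.8^0.26·exp(0.059·84-1.2240) = 0.3132
  Sd branch = 0.01025·Sd^0.27·e^(0.036·RH+0.049·T) = 1.246 μm/a
  sum: 0.3132 + 1.246 → r_corr = 1.559 μm/a
  mass loss = 1.559 μm/a × 8.96 g/cm³ = 13.97 g·m⁻²·a⁻¹
Ordering by g·m⁻²·a⁻¹: copper (14) > zinc (9.19)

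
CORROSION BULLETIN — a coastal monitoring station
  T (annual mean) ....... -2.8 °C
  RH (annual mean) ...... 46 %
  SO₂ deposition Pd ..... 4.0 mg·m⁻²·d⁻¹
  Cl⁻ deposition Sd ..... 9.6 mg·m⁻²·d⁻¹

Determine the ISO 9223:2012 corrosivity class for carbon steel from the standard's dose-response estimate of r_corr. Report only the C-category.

carbon steel: T≤10 °C ⇒ hinge +0.150·(-2.8−10) = -1.9200
  Pd branch = 1.77·Pd^0.52·e^(0.02·RH+f) = 1.339 μm/a
  Cl⁻ term: 0.102·9.6^0.62·exp(0.033·46+0.04·-2.8) = 1.691
  r_corr = 1.339 + 1.691 = 3.03 μm/a
Category bounds: 1.3…25 μm/a bracket r_corr ⇒ C2

C2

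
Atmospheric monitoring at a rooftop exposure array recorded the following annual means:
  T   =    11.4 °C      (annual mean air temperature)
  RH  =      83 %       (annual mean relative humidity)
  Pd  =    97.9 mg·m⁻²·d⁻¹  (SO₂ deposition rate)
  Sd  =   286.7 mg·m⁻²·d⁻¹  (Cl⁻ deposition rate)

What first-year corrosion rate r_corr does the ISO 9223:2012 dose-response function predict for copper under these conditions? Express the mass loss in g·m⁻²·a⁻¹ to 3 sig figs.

copper: temperature factor f = -0.080·(1.4) = -0.1120
  sulphur-dioxide contribution → 2.089 μm/a
  chloride contribution → 1.639 μm/a
  ⇒ r_corr(copper) = 3.728 μm/a
Convert to mass loss: 3.728 μm/a × 8.96 g/cm³ = 33.4 g·m⁻²·a⁻¹

r_corr = 33.4 g·m⁻²·a⁻¹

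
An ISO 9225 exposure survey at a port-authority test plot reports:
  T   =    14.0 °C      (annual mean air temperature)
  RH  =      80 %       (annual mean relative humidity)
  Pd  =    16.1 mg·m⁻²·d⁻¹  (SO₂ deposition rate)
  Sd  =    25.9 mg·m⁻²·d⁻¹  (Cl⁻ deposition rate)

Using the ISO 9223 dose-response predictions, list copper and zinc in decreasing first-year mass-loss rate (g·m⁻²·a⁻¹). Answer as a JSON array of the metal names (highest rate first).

copper: temperature factor f = -0.080·(4.0) = -0.3200
  SO₂ term: 0.0053·16.1^0.26·exp(0.059·80-0.3200) = 0.8891
  Sd branch = 0.01025·Sd^0.27·e^(0.036·RH+0.049·T) = 0.873 μm/a
  sum: 0.8891 + 0.873 → r_corr = 1.762 μm/a
  mass loss = 1.762 μm/a × 8.96 g/cm³ = 15.79 g·m⁻²·a⁻¹
zinc: T>10 °C ⇒ hinge -0.071·(14.0−10) = -0.2840
  SO₂ term: 0.0129·16.1^0.44·exp(0.046·80-0.2840) = 1.308
  Sd branch = 0.0175·Sd^0.57·e^(0.008·RH+0.085·T) = 0.6972 μm/a
  sum: 1.308 + 0.6972 → r_corr = 2.005 μm/a
  mass loss = 2.005 μm/a × 7.14 g/cm³ = 14.31 g·m⁻²·a⁻¹
Ordering by g·m⁻²·a⁻¹: copper (15.8) > zinc (14.3)

["copper", "zinc"]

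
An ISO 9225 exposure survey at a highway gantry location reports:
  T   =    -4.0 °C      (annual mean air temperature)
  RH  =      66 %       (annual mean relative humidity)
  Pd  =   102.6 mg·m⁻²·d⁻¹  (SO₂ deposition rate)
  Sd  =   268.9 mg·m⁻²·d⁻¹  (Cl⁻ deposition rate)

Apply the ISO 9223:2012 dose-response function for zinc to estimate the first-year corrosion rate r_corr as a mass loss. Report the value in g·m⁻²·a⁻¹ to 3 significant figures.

zinc: temperature factor f = +0.038·(-14.0) = -0.5320
  Pd branch = 0.0129·Pd^0.44·e^(0.046·RH+f) = 1.211 μm/a
  Cl⁻ term: 0.0175·268.9^0.57·exp(0.008·66+0.085·-4.0) = 0.5123
  r_corr = 1.211 + 0.5123 = 1.723 μm/a
Convert to mass loss: 1.723 μm/a × 7.14 g/cm³ = 12.3 g·m⁻²·a⁻¹

r_corr = 12.3 g·m⁻²·a⁻¹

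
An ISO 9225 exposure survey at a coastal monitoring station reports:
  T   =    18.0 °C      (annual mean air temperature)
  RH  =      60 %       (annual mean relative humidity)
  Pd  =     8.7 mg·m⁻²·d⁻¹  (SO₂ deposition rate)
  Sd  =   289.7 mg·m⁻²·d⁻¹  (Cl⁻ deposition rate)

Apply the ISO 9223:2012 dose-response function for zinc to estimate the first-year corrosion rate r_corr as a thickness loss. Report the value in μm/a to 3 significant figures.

zinc: temperature factor f = -0.071·(8.0) = -0.5680
  sulphur-dioxide contribution → 0.2992 μm/a
  chloride contribution → 3.306 μm/a
  ⇒ r_corr(zinc) = 3.605 μm/a

r_corr = 3.61 μm/a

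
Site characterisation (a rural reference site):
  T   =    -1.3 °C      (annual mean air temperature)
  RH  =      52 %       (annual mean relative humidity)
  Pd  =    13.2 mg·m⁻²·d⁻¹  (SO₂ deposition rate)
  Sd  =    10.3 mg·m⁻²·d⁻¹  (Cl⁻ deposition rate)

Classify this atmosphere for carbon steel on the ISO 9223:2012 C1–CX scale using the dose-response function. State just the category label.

carbon steel: f(T) = +0.150·(T−10) [T≤10 °C] = -1.6950
  SO₂ term: 1.77·13.2^0.52·exp(0.02·52-1.6950) = 3.517
  Sd branch = 0.102·Sd^0.62·e^(0.033·RH+0.04·T) = 2.287 μm/a
  r_corr = 3.517 + 2.287 = 5.804 μm/a
Category bounds: 1.3…25 μm/a bracket r_corr ⇒ C2

C2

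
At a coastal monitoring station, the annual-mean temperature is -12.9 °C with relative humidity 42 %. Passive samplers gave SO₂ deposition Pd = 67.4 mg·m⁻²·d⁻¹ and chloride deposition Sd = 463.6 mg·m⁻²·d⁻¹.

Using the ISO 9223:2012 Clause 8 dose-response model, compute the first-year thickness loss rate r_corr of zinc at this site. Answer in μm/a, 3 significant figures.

zinc: f(T) = +0.038·(T−10) [T≤10 °C] = -0.8702
  sulphur-dioxide contribution → 0.2379 μm/a
  chloride contribution → 0.2707 μm/a
  ⇒ r_corr(zinc) = 0.5085 μm/a

r_corr = 0.509 μm/a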